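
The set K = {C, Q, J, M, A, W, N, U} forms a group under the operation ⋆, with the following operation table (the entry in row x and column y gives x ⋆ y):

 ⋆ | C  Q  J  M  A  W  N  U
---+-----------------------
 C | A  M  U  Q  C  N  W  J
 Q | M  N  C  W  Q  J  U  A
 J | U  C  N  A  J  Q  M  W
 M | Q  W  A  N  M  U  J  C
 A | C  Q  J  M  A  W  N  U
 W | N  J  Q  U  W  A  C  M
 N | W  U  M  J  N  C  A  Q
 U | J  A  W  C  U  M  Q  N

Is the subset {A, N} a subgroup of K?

Yes

{A, N} contains the identity A.
Checking products: every product of two elements of {A, N} (read from the table) lies in {A, N}, so the set is closed.
In a finite group, a nonempty closed subset is a subgroup. So {A, N} ≤ K.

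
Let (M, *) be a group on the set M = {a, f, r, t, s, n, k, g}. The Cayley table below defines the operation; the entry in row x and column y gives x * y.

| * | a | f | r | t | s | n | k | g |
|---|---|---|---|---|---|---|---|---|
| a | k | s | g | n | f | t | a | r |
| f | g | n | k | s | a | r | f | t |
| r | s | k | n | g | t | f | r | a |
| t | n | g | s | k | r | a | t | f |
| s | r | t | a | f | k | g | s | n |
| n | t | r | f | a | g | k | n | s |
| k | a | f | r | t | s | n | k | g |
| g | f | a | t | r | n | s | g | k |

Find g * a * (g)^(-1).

The identity is k. In row g, the entry k sits in column g, so g^(-1) = g.
g * a = f
f * g = t

t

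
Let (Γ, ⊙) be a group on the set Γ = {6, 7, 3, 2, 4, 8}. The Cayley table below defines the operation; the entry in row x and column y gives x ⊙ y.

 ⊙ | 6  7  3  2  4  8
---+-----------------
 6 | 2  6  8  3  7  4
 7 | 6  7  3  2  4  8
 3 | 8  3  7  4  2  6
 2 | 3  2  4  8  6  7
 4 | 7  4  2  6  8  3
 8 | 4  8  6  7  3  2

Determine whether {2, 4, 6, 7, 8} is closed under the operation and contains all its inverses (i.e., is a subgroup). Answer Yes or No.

No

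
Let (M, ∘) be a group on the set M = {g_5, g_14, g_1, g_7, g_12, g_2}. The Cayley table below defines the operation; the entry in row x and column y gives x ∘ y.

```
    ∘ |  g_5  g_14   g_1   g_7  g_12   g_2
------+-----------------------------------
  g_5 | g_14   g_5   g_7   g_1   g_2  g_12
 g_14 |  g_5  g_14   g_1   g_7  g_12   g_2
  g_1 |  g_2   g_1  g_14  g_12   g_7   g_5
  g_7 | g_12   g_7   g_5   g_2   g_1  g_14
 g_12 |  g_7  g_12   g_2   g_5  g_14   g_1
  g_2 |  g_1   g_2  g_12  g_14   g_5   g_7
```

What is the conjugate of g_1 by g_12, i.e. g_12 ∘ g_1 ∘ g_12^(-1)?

The identity is g_14. In row g_12, the entry g_14 sits in column g_12, so g_12^(-1) = g_12.
g_12 ∘ g_1 = g_2
g_2 ∘ g_12 = g_5
(Structurally, M here is isomorphic to the symmetric group S_3.)

g_5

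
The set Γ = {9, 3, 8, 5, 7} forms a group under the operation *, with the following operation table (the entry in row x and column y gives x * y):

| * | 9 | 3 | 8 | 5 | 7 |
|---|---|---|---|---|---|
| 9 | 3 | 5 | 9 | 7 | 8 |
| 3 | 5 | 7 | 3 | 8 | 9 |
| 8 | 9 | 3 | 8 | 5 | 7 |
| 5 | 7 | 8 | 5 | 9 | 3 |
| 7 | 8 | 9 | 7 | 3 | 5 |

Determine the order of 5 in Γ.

The identity element is 8 (its row matches the header).
5^1 = 5
5^2 = 5 * 5 = 9
5^3 = 9 * 5 = 7
5^4 = 7 * 5 = 3
5^5 = 3 * 5 = 8
The first power of 5 equal to the identity is 5^5, so ord(5) = 5.

5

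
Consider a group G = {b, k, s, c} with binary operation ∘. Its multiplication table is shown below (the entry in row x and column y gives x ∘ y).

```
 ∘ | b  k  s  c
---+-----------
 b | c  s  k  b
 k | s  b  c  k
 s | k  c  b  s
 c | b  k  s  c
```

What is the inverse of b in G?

First locate the identity: row c matches the header, so c is the identity.
Scan row b for c: b ∘ b = c. Hence b^(-1) = b.

b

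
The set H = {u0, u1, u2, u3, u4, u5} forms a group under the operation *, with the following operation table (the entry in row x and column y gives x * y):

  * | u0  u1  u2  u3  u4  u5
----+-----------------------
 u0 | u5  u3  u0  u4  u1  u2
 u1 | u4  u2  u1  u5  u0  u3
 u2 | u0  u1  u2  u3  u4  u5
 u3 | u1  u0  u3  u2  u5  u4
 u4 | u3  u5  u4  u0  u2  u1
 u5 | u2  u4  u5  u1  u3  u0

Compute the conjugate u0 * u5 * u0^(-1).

u5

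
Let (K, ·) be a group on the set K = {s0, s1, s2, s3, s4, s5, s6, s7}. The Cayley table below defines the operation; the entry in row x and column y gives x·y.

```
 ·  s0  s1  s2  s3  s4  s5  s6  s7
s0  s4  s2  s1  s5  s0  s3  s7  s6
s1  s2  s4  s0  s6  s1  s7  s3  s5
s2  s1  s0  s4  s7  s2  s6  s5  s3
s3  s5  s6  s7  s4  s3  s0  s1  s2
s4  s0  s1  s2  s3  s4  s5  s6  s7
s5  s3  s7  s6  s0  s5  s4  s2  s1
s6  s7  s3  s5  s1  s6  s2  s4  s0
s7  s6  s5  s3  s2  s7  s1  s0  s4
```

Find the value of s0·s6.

Read row s0, column s6: s0·s6 = s7.

s7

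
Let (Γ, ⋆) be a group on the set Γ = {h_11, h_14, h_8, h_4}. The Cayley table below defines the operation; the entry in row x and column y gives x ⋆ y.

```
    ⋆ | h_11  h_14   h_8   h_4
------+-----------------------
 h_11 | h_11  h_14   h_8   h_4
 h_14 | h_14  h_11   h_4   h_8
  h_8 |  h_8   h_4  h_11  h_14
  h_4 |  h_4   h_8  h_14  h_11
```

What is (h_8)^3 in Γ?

h_8

h_8^1 = h_8
h_8^2 = h_8 ⋆ h_8 = h_11
h_8^3 = h_11 ⋆ h_8 = h_8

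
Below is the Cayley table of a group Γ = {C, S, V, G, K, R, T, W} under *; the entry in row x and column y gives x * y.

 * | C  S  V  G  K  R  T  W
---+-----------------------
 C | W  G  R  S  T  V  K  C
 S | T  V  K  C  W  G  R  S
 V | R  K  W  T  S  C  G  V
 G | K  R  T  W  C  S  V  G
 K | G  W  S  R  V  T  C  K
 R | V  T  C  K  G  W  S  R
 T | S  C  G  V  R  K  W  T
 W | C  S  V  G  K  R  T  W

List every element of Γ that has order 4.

{K, S}

Identity is W. Compute the order of each non-identity element by repeated multiplication:
  C: C → W  (order 2)
  S: S → V → K → W  (order 4)
  V: V → W  (order 2)
  G: G → W  (order 2)
  K: K → V → S → W  (order 4)
  R: R → W  (order 2)
  T: T → W  (order 2)
Elements of order 4: {K, S}.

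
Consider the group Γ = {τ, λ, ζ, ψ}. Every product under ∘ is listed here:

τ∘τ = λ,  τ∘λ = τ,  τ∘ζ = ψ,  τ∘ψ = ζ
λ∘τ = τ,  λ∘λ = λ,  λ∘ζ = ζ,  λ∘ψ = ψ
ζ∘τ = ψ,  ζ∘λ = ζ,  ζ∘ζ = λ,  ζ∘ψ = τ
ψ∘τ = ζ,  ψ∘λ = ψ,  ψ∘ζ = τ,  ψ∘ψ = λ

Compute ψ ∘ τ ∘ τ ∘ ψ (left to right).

ψ ∘ τ = ζ
ζ ∘ τ = ψ
ψ ∘ ψ = λ
(Structurally, Γ here is isomorphic to the Klein four-group V_4.)

λ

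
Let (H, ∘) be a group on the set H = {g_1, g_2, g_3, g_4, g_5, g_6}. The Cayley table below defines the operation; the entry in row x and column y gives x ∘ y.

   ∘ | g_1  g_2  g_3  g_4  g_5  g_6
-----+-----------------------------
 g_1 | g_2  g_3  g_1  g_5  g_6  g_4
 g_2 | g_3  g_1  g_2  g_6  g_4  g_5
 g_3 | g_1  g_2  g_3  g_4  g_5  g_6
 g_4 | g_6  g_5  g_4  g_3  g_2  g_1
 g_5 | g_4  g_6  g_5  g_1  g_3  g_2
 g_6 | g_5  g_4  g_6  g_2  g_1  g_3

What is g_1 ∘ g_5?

g_6

Read row g_1, column g_5: g_1 ∘ g_5 = g_6.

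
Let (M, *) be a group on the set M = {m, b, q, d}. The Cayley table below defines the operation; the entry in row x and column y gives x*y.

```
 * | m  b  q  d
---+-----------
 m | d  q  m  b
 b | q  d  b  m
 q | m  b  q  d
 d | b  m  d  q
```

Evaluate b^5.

b^1 = b
b^2 = b*b = d
b^3 = d*b = m
b^4 = m*b = q
b^5 = q*b = b

b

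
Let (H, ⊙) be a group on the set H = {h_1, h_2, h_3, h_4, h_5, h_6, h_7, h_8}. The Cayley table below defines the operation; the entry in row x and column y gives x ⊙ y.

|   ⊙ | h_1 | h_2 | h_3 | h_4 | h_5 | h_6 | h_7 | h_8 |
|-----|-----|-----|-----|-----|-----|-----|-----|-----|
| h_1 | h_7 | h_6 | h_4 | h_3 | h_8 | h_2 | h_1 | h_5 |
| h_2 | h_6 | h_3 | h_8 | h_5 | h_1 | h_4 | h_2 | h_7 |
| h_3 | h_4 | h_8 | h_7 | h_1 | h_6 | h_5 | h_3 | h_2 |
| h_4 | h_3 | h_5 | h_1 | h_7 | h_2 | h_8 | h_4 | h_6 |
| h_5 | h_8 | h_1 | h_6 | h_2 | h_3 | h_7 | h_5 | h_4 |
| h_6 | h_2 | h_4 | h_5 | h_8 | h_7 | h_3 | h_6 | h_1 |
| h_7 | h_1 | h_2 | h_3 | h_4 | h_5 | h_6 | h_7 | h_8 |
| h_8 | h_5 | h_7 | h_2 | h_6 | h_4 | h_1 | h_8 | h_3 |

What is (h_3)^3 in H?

h_3

h_3^1 = h_3
h_3^2 = h_3 ⊙ h_3 = h_7
h_3^3 = h_7 ⊙ h_3 = h_3
(Structurally, H here is isomorphic to Z_2 x Z_4.)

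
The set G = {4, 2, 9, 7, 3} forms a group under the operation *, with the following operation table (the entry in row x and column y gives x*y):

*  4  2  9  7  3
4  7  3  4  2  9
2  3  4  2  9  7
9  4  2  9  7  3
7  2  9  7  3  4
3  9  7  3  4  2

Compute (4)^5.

4^1 = 4
4^2 = 4*4 = 7
4^3 = 7*4 = 2
4^4 = 2*4 = 3
4^5 = 3*4 = 9

9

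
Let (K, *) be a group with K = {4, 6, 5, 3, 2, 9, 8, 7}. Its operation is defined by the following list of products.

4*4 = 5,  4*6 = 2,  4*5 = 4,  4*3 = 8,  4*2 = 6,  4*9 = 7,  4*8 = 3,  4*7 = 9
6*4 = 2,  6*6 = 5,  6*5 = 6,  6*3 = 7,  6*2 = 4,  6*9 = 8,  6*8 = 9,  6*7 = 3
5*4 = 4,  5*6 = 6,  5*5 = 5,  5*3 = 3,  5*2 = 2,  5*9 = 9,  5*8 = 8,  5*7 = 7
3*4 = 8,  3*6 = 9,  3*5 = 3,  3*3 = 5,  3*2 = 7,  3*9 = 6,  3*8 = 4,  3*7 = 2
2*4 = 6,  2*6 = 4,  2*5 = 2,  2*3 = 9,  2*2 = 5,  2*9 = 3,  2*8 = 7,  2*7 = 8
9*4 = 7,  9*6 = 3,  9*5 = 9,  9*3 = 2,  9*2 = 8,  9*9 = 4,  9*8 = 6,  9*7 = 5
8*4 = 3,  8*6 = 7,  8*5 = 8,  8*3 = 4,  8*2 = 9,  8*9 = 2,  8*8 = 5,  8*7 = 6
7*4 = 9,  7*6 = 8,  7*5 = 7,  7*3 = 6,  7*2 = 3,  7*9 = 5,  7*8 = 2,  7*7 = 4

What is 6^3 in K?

6

6^1 = 6
6^2 = 6*6 = 5
6^3 = 5*6 = 6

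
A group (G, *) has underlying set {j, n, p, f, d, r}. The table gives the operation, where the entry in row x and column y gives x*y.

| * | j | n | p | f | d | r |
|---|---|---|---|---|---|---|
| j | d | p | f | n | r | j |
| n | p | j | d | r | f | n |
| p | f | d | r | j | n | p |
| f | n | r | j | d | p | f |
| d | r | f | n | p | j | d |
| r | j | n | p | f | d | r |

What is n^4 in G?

d

n^1 = n
n^2 = n*n = j
n^3 = j*n = p
n^4 = p*n = d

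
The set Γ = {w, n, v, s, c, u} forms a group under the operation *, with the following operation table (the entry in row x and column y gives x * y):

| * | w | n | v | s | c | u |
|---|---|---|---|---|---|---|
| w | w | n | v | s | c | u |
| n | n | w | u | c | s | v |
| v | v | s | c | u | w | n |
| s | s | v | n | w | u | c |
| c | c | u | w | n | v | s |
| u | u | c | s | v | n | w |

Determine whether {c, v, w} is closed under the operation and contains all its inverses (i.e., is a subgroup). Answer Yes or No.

{c, v, w} contains the identity w.
Checking products: every product of two elements of {c, v, w} (read from the table) lies in {c, v, w}, so the set is closed.
In a finite group, a nonempty closed subset is a subgroup. So {c, v, w} ≤ Γ.

Yes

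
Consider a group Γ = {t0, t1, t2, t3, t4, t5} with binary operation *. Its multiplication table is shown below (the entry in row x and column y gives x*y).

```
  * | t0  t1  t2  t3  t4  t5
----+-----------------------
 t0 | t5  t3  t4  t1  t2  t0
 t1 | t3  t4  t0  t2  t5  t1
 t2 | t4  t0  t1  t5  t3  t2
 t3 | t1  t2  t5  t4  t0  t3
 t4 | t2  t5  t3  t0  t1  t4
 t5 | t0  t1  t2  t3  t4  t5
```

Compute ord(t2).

The identity element is t5 (its row matches the header).
t2^1 = t2
t2^2 = t2*t2 = t1
t2^3 = t1*t2 = t0
t2^4 = t0*t2 = t4
t2^5 = t4*t2 = t3
t2^6 = t3*t2 = t5
The first power of t2 equal to the identity is t2^6, so ord(t2) = 6.
(Structurally, Γ here is isomorphic to the cyclic group Z_6.)

6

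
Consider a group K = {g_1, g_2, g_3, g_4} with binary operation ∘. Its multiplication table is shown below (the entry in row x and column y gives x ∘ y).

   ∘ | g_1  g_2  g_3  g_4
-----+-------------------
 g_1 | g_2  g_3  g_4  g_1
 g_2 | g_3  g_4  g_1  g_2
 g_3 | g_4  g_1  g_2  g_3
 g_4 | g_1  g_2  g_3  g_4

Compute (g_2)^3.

g_2^1 = g_2
g_2^2 = g_2 ∘ g_2 = g_4
g_2^3 = g_4 ∘ g_2 = g_2
(Structurally, K here is isomorphic to the cyclic group Z_4.)

g_2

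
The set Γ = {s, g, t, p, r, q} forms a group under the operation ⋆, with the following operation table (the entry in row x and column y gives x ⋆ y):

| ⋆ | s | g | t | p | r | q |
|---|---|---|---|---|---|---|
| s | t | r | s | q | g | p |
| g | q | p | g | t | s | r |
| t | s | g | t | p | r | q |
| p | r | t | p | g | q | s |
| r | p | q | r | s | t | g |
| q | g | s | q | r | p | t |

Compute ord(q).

2

The identity element is t (its row matches the header).
q^1 = q
q^2 = q ⋆ q = t
The first power of q equal to the identity is q^2, so ord(q) = 2.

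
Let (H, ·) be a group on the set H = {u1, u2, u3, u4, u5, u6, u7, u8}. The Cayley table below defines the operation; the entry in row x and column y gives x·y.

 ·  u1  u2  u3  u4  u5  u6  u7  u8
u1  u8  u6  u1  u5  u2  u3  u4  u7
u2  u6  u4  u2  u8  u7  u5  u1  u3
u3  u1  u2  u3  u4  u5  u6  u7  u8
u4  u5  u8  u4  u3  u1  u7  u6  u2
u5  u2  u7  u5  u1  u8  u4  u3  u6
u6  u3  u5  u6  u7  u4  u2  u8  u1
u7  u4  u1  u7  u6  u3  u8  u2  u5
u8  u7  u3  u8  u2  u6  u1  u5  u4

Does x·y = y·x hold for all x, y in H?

Yes

Check whether the table is symmetric across its main diagonal.
Every entry (row x, col y) equals the entry (row y, col x), so H is abelian.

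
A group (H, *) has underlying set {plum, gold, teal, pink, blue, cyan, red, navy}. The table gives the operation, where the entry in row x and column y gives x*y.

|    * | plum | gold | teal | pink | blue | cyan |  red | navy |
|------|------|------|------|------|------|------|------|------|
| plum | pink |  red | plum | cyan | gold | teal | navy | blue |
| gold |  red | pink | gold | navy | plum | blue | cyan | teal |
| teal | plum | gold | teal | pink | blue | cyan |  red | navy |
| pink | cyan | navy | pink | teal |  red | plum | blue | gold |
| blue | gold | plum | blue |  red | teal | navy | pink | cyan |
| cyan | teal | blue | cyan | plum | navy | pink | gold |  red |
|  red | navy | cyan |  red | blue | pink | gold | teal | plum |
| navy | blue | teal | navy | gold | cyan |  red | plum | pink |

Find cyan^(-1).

plum

First locate the identity: row teal matches the header, so teal is the identity.
Scan row cyan for teal: cyan*plum = teal. Hence cyan^(-1) = plum.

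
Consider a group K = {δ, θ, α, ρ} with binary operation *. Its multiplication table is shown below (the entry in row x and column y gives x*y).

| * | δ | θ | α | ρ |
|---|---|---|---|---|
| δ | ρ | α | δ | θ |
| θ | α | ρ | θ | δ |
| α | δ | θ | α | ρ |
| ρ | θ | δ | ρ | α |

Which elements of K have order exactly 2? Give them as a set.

Identity is α. Compute the order of each non-identity element by repeated multiplication:
  δ: δ → ρ → θ → α  (order 4)
  θ: θ → ρ → δ → α  (order 4)
  ρ: ρ → α  (order 2)
Elements of order 2: {ρ}.

{ρ}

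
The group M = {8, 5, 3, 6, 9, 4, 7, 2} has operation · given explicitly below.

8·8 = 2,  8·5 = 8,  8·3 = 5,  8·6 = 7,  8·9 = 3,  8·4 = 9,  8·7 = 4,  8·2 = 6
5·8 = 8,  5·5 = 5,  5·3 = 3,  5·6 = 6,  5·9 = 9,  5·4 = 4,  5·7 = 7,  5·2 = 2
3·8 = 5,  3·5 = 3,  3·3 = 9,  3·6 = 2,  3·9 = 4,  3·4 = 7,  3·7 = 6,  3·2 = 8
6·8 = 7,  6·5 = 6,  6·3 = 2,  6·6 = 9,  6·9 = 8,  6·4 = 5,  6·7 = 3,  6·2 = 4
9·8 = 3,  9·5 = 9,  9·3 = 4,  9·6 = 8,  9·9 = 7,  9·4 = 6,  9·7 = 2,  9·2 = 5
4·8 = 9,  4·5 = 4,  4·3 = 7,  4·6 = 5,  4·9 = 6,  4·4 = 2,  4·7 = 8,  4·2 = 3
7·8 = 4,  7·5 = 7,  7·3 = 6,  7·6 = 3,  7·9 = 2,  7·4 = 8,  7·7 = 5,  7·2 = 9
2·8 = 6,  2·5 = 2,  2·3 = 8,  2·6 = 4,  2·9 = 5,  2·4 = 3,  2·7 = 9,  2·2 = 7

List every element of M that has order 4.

Identity is 5. Compute the order of each non-identity element by repeated multiplication:
  8: 8 → 2 → 6 → 7 → 4 → 9 → 3 → 5  (order 8)
  3: 3 → 9 → 4 → 7 → 6 → 2 → 8 → 5  (order 8)
  6: 6 → 9 → 8 → 7 → 3 → 2 → 4 → 5  (order 8)
  9: 9 → 7 → 2 → 5  (order 4)
  4: 4 → 2 → 3 → 7 → 8 → 9 → 6 → 5  (order 8)
  7: 7 → 5  (order 2)
  2: 2 → 7 → 9 → 5  (order 4)
Elements of order 4: {2, 9}.

{2, 9}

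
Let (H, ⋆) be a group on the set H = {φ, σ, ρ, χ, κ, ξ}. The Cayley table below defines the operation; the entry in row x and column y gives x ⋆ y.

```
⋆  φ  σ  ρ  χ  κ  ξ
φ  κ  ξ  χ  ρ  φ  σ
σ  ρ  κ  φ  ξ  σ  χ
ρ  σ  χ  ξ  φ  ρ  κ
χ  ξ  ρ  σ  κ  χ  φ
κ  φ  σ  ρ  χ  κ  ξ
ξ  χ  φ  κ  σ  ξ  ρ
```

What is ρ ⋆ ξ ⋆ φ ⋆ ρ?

ρ ⋆ ξ = κ
κ ⋆ φ = φ
φ ⋆ ρ = χ

χ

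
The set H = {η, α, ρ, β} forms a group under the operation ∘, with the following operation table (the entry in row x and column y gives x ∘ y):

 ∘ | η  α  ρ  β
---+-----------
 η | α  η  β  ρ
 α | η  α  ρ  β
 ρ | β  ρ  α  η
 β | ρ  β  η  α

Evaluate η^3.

η^1 = η
η^2 = η ∘ η = α
η^3 = α ∘ η = η

η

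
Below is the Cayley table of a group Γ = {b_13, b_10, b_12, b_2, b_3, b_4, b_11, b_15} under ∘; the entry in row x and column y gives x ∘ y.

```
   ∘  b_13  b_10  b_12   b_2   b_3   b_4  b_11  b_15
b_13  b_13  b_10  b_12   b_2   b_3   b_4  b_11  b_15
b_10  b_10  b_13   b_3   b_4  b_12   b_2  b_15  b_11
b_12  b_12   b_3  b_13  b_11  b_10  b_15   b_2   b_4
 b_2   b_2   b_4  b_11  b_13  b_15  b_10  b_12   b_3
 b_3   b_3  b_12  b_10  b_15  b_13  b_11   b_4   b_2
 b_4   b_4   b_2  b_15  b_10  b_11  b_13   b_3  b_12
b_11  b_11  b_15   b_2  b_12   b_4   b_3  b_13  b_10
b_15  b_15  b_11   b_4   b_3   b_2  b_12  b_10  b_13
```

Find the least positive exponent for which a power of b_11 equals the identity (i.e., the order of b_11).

2

The identity element is b_13 (its row matches the header).
b_11^1 = b_11
b_11^2 = b_11 ∘ b_11 = b_13
The first power of b_11 equal to the identity is b_11^2, so ord(b_11) = 2.
(Structurally, Γ here is isomorphic to the elementary abelian group (Z_2)^3.)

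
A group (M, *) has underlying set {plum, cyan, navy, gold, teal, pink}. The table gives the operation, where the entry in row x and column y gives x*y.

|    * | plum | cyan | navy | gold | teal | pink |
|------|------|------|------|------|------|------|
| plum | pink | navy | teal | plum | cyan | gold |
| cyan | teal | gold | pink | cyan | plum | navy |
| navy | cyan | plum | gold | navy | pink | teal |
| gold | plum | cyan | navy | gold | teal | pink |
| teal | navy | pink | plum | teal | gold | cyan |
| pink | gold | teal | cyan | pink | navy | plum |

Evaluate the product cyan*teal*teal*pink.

navy

cyan*teal = plum
plum*teal = cyan
cyan*pink = navy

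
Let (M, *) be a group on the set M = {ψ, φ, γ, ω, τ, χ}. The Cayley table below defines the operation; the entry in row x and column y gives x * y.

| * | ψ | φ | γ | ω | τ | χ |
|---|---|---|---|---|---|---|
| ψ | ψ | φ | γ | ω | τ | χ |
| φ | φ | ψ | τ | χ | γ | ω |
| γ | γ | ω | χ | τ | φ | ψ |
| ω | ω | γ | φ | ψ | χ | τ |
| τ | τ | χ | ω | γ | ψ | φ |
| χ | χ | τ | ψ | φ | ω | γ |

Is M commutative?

No

χ * τ = ω but τ * χ = φ.
Since χ and τ do not commute, M is not abelian.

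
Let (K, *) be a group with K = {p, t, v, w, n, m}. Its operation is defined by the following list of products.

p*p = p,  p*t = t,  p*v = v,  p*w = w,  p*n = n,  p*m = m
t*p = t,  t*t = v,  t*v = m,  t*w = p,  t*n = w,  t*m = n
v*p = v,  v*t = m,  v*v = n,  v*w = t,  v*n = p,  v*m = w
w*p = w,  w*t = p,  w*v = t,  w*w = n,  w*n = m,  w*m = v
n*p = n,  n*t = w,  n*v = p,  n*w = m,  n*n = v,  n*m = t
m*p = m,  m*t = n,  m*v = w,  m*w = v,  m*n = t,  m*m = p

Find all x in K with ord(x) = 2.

Identity is p. Compute the order of each non-identity element by repeated multiplication:
  t: t → v → m → n → w → p  (order 6)
  v: v → n → p  (order 3)
  w: w → n → m → v → t → p  (order 6)
  n: n → v → p  (order 3)
  m: m → p  (order 2)
Elements of order 2: {m}.

{m}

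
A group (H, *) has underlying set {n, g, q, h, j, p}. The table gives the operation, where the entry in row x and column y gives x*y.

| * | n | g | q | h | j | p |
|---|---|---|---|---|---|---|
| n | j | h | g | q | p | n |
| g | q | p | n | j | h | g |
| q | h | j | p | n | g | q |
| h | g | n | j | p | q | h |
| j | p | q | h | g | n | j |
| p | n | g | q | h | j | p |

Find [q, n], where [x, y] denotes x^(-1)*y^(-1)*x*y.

j

Identity is p; from the table q^(-1) = q and n^(-1) = j.
q*j = g
g*q = n
n*n = j
(Structurally, H here is isomorphic to the symmetric group S_3.)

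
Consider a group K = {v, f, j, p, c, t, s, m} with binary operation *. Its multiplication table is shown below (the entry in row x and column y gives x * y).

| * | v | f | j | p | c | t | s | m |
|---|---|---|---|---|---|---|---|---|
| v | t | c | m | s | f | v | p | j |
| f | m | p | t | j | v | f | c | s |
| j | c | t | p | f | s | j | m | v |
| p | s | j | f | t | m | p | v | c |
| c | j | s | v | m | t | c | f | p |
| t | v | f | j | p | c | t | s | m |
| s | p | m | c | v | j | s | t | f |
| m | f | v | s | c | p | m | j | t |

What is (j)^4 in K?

t

j^1 = j
j^2 = j * j = p
j^3 = p * j = f
j^4 = f * j = t
(Structurally, K here is isomorphic to the dihedral group D_4.)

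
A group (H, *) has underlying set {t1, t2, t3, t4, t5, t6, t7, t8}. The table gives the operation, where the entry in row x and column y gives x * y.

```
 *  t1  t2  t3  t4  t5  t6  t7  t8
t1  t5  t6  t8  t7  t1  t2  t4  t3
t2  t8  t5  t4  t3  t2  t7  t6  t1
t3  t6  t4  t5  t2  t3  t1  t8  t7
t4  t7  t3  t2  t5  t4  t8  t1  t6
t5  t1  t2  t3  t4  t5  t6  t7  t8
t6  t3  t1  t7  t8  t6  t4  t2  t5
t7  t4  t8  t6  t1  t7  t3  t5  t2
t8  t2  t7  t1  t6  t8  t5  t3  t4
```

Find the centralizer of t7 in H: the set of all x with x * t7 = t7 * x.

Compare row t7 with column t7 entry by entry.
t4 * t7 = t1 = t7 * t4, so t4 commutes with t7.
t6 * t7 = t2 but t7 * t6 = t3, so t6 does not.
Collecting the elements that commute with t7: C(t7) = {t1, t4, t5, t7}.

{t1, t4, t5, t7}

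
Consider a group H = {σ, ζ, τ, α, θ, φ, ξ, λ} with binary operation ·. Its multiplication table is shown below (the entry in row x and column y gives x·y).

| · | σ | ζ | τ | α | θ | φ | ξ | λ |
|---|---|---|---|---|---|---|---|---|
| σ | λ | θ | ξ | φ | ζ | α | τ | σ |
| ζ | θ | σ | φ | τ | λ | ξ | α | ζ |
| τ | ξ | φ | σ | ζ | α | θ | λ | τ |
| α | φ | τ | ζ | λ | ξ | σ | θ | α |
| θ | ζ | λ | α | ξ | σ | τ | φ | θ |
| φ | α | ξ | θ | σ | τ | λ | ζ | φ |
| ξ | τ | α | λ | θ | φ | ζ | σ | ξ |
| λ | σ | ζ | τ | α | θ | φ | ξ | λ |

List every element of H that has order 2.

Identity is λ. Compute the order of each non-identity element by repeated multiplication:
  σ: σ → λ  (order 2)
  ζ: ζ → σ → θ → λ  (order 4)
  τ: τ → σ → ξ → λ  (order 4)
  α: α → λ  (order 2)
  θ: θ → σ → ζ → λ  (order 4)
  φ: φ → λ  (order 2)
  ξ: ξ → σ → τ → λ  (order 4)
Elements of order 2: {α, σ, φ}.

{α, σ, φ}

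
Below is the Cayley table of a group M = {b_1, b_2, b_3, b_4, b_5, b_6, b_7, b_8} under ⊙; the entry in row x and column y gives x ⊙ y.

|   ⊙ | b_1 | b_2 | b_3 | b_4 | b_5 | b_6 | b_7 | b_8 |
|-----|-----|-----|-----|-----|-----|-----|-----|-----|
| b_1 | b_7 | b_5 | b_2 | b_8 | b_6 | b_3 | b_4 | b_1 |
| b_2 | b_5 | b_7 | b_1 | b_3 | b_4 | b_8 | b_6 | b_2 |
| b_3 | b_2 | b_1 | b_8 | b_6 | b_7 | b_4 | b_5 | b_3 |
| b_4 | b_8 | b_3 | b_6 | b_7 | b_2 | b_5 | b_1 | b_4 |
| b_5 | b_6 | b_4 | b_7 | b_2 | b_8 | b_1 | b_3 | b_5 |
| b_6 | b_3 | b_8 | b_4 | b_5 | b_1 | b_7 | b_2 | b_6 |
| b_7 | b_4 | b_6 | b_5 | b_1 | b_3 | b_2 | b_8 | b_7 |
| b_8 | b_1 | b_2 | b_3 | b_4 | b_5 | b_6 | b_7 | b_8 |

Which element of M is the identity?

The identity e satisfies e ⊙ x = x for all x, so its row in the table reproduces the column headers.
Row b_8 reads: b_1, b_2, b_3, b_4, b_5, b_6, b_7, b_8 — exactly the header order. So b_8 is the identity.

b_8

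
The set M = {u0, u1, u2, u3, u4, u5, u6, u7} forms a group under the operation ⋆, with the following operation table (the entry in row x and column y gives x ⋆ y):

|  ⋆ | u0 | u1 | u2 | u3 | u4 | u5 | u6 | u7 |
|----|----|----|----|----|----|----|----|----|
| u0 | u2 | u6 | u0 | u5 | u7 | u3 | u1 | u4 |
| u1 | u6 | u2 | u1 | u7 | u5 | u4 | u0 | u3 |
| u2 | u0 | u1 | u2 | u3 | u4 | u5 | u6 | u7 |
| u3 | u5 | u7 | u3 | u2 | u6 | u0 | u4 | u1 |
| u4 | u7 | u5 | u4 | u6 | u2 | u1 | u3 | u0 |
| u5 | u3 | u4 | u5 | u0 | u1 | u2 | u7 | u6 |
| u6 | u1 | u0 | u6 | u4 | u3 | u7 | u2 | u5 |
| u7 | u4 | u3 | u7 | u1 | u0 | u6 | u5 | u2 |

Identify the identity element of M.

u2

The identity e satisfies e ⋆ x = x for all x, so its row in the table reproduces the column headers.
Row u2 reads: u0, u1, u2, u3, u4, u5, u6, u7 — exactly the header order. So u2 is the identity.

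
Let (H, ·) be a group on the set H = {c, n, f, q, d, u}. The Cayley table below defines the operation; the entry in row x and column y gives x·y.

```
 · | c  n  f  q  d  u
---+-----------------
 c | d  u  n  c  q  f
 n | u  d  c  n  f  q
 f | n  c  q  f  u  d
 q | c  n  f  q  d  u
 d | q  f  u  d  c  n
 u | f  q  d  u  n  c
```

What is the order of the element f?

The identity element is q (its row matches the header).
f^1 = f
f^2 = f·f = q
The first power of f equal to the identity is f^2, so ord(f) = 2.

2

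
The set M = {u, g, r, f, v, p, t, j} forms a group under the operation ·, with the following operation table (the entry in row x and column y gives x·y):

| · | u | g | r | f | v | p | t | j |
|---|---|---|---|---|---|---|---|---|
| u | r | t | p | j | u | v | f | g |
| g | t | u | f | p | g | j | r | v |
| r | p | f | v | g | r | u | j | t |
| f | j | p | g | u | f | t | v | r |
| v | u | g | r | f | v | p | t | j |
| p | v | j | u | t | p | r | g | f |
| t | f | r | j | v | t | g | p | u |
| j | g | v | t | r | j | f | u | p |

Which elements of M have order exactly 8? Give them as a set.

Identity is v. Compute the order of each non-identity element by repeated multiplication:
  u: u → r → p → v  (order 4)
  g: g → u → t → r → f → p → j → v  (order 8)
  r: r → v  (order 2)
  f: f → u → j → r → g → p → t → v  (order 8)
  p: p → r → u → v  (order 4)
  t: t → p → g → r → j → u → f → v  (order 8)
  j: j → p → f → r → t → u → g → v  (order 8)
Elements of order 8: {f, g, j, t}.

{f, g, j, t}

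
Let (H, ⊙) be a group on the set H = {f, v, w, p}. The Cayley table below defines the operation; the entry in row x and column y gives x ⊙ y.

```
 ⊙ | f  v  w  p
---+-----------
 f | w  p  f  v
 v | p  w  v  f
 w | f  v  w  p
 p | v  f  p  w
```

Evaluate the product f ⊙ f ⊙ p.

f ⊙ f = w
w ⊙ p = p
(Structurally, H here is isomorphic to the Klein four-group V_4.)

p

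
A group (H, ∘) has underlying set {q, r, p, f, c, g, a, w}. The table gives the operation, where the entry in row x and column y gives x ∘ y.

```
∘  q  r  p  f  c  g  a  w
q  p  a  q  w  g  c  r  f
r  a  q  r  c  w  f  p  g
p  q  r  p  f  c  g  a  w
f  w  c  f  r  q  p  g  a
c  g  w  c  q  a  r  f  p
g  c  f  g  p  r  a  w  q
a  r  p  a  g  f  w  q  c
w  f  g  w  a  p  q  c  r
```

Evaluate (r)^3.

a

r^1 = r
r^2 = r ∘ r = q
r^3 = q ∘ r = a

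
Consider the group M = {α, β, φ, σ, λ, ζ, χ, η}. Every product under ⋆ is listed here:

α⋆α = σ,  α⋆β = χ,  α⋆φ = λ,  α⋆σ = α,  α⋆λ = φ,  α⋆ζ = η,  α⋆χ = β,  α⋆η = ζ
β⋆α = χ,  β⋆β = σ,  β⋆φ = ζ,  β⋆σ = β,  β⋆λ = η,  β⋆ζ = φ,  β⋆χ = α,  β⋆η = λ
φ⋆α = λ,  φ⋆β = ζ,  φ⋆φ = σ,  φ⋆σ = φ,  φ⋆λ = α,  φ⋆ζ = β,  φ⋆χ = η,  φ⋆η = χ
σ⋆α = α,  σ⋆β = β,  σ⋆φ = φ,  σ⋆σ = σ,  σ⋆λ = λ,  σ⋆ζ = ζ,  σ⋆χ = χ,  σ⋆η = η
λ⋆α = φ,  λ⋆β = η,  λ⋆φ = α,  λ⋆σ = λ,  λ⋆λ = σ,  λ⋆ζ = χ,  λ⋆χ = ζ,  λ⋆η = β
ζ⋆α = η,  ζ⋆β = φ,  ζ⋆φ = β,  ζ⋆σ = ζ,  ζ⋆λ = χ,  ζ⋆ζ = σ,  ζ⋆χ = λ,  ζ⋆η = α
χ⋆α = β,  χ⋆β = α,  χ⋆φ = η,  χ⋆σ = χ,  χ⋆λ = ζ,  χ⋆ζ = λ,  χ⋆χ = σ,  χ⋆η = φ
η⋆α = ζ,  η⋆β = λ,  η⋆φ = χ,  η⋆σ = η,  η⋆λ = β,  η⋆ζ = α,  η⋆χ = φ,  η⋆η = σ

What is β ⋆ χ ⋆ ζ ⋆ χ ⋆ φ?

σ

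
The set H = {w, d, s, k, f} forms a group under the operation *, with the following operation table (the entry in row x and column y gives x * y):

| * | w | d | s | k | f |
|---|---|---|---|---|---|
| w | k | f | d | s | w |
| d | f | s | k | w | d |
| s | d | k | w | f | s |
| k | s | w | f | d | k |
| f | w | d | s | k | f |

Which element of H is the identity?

f

The identity e satisfies e * x = x for all x, so its row in the table reproduces the column headers.
Row f reads: w, d, s, k, f — exactly the header order. So f is the identity.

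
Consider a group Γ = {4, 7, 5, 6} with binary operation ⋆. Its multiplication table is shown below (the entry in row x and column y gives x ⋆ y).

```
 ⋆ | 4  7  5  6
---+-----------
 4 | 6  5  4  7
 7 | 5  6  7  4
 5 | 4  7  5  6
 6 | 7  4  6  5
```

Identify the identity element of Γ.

5

The identity e satisfies e ⋆ x = x for all x, so its row in the table reproduces the column headers.
Row 5 reads: 4, 7, 5, 6 — exactly the header order. So 5 is the identity.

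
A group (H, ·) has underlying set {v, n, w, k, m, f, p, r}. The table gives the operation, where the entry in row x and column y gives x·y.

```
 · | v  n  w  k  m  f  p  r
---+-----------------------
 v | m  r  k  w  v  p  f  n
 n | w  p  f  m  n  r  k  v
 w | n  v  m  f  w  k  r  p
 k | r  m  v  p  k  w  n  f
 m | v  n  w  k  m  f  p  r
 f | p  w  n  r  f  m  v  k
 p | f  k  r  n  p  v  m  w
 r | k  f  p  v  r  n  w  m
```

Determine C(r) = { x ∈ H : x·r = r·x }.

{m, p, r, w}

Compare row r with column r entry by entry.
p·r = w = r·p, so p commutes with r.
v·r = n but r·v = k, so v does not.
Collecting the elements that commute with r: C(r) = {m, p, r, w}.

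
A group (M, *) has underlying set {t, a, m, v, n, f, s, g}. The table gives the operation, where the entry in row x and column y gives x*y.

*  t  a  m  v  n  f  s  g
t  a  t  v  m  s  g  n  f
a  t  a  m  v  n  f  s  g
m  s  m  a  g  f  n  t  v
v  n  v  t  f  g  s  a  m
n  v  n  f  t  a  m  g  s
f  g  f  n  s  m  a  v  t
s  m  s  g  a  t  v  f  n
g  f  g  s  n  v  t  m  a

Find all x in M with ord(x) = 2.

Identity is a. Compute the order of each non-identity element by repeated multiplication:
  t: t → a  (order 2)
  m: m → a  (order 2)
  v: v → f → s → a  (order 4)
  n: n → a  (order 2)
  f: f → a  (order 2)
  s: s → f → v → a  (order 4)
  g: g → a  (order 2)
Elements of order 2: {f, g, m, n, t}.

{f, g, m, n, t}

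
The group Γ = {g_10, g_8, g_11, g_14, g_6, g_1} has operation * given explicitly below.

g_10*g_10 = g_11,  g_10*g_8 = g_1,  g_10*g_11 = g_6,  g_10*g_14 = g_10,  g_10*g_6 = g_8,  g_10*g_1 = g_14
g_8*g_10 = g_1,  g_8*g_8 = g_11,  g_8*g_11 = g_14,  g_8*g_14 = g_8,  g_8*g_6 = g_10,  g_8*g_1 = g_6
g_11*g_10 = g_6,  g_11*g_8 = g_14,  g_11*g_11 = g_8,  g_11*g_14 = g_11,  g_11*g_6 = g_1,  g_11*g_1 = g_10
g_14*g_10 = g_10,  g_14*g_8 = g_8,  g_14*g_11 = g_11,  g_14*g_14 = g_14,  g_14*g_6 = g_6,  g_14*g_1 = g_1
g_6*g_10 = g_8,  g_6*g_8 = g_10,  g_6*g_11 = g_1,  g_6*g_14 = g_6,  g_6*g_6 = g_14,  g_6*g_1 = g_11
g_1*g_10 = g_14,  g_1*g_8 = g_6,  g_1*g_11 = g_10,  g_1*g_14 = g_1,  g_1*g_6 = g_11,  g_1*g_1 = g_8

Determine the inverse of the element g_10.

First locate the identity: row g_14 matches the header, so g_14 is the identity.
Scan row g_10 for g_14: g_10*g_1 = g_14. Hence g_10^(-1) = g_1.
(Structurally, Γ here is isomorphic to the cyclic group Z_6.)

g_1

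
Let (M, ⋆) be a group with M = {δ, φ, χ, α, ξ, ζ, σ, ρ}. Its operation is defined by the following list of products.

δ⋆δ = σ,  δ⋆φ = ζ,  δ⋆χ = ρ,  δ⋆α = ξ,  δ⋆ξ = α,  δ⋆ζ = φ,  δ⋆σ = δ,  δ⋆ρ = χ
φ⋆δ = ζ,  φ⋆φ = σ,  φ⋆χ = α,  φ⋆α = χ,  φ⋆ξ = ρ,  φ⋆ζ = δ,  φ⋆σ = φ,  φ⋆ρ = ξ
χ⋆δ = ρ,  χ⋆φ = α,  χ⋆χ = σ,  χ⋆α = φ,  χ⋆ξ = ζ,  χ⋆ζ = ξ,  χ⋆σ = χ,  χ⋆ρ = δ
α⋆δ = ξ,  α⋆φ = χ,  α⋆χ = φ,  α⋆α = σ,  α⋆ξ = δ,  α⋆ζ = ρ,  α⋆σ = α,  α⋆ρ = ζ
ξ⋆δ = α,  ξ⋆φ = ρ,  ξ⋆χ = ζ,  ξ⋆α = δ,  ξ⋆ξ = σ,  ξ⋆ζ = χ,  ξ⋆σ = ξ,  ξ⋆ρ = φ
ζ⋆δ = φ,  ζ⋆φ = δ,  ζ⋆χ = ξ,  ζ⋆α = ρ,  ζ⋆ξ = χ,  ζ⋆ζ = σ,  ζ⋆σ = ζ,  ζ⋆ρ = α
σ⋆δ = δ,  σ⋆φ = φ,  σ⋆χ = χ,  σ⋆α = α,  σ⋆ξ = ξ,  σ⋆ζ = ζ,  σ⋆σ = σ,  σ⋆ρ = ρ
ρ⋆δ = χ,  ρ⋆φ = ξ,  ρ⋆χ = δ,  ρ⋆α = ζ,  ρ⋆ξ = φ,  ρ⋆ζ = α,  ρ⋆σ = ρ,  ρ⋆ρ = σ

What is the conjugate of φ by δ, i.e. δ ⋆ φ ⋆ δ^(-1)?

φ

The identity is σ. In row δ, the entry σ sits in column δ, so δ^(-1) = δ.
δ ⋆ φ = ζ
ζ ⋆ δ = φ
(Structurally, M here is isomorphic to the elementary abelian group (Z_2)^3.)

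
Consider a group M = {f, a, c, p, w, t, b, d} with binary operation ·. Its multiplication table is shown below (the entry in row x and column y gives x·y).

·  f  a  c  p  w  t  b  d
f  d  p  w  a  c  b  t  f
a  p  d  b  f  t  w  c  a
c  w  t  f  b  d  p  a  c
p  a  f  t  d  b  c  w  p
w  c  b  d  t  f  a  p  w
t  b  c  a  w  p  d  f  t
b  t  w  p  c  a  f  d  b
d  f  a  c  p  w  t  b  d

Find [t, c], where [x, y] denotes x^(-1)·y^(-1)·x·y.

f

Identity is d; from the table t^(-1) = t and c^(-1) = w.
t·w = p
p·t = c
c·c = f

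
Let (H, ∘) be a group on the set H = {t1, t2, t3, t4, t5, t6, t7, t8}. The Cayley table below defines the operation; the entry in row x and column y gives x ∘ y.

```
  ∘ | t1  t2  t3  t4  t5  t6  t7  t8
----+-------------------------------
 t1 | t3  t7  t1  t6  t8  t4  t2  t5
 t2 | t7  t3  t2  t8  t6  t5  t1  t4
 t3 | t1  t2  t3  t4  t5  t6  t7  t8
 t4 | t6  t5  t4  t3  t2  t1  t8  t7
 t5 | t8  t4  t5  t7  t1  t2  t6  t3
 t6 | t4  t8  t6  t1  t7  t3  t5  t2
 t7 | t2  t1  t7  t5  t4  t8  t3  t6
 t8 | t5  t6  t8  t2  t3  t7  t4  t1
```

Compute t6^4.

t6^1 = t6
t6^2 = t6 ∘ t6 = t3
t6^3 = t3 ∘ t6 = t6
t6^4 = t6 ∘ t6 = t3

t3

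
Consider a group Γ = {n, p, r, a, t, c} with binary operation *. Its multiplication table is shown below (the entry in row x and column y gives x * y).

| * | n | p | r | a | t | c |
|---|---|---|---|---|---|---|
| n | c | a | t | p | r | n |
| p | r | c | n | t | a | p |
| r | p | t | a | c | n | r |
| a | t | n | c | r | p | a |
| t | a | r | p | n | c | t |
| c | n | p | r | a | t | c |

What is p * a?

t

Read row p, column a: p * a = t.
(Structurally, Γ here is isomorphic to the symmetric group S_3.)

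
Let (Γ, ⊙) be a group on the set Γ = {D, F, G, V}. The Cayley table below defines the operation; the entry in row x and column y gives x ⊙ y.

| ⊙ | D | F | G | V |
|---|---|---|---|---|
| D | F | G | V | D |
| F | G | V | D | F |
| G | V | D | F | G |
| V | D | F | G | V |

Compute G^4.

G^1 = G
G^2 = G ⊙ G = F
G^3 = F ⊙ G = D
G^4 = D ⊙ G = V

V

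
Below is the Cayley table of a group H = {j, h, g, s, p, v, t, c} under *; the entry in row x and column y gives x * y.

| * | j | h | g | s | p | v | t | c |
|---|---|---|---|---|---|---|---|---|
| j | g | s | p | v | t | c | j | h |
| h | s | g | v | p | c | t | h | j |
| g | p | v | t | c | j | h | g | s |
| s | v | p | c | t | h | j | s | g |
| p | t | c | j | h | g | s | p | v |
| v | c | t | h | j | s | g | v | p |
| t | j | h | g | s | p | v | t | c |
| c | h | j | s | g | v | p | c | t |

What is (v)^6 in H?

g

v^1 = v
v^2 = v * v = g
v^3 = g * v = h
v^4 = h * v = t
v^5 = t * v = v
v^6 = v * v = g
(Structurally, H here is isomorphic to Z_2 x Z_4.)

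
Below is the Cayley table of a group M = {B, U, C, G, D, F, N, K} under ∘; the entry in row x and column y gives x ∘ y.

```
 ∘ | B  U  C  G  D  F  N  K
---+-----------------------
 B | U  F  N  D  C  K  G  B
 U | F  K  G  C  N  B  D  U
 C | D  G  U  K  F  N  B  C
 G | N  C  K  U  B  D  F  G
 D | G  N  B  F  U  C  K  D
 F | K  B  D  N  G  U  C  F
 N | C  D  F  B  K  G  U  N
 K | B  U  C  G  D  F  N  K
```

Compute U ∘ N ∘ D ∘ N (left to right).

U ∘ N = D
D ∘ D = U
U ∘ N = D

D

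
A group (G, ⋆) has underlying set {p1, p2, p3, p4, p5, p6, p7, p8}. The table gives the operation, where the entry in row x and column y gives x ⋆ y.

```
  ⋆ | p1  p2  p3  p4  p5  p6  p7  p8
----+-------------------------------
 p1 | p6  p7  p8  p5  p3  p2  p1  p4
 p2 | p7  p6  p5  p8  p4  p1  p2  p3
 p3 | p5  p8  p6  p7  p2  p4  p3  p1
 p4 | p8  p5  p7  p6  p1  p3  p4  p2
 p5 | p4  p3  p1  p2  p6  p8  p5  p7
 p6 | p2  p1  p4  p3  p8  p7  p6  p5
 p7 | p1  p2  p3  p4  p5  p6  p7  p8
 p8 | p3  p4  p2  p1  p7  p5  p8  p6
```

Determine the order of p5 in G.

4

The identity element is p7 (its row matches the header).
p5^1 = p5
p5^2 = p5 ⋆ p5 = p6
p5^3 = p6 ⋆ p5 = p8
p5^4 = p8 ⋆ p5 = p7
The first power of p5 equal to the identity is p5^4, so ord(p5) = 4.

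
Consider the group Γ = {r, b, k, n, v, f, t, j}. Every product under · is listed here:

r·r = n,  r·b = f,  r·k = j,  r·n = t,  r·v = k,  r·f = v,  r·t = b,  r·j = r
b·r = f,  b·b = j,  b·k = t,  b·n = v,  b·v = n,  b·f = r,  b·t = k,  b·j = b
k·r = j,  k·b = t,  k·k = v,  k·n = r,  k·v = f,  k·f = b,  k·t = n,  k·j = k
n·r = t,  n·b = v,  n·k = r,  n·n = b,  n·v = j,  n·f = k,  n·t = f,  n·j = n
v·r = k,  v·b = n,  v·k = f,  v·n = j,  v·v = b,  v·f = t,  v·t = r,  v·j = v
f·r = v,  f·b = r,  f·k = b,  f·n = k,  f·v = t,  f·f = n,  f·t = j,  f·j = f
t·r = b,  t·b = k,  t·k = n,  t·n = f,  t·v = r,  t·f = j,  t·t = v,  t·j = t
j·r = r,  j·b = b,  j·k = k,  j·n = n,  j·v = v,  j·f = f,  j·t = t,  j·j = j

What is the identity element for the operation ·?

j

The identity e satisfies e·x = x for all x, so its row in the table reproduces the column headers.
Row j reads: r, b, k, n, v, f, t, j — exactly the header order. So j is the identity.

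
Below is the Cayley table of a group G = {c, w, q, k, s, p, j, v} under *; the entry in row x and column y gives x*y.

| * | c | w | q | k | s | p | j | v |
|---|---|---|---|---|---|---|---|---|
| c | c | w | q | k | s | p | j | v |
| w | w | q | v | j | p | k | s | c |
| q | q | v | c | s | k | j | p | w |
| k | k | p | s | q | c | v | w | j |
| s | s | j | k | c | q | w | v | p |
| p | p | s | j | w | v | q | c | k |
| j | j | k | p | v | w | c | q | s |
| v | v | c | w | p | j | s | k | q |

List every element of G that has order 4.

Identity is c. Compute the order of each non-identity element by repeated multiplication:
  w: w → q → v → c  (order 4)
  q: q → c  (order 2)
  k: k → q → s → c  (order 4)
  s: s → q → k → c  (order 4)
  p: p → q → j → c  (order 4)
  j: j → q → p → c  (order 4)
  v: v → q → w → c  (order 4)
Elements of order 4: {j, k, p, s, v, w}.

{j, k, p, s, v, w}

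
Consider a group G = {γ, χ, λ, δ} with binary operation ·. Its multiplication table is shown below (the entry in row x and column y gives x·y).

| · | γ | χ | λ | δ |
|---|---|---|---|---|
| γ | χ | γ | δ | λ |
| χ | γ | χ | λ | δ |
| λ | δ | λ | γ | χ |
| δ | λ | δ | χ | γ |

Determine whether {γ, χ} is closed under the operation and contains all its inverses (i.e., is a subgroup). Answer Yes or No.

{γ, χ} contains the identity χ.
Checking products: every product of two elements of {γ, χ} (read from the table) lies in {γ, χ}, so the set is closed.
In a finite group, a nonempty closed subset is a subgroup. So {γ, χ} ≤ G.

Yes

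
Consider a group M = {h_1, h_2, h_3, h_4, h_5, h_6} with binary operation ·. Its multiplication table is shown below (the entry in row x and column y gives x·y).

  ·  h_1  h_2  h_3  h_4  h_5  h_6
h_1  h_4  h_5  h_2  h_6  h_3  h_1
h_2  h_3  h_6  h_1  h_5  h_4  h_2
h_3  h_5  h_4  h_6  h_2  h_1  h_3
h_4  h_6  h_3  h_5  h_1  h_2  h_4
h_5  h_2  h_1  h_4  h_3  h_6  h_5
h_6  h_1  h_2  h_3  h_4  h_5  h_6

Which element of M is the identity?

h_6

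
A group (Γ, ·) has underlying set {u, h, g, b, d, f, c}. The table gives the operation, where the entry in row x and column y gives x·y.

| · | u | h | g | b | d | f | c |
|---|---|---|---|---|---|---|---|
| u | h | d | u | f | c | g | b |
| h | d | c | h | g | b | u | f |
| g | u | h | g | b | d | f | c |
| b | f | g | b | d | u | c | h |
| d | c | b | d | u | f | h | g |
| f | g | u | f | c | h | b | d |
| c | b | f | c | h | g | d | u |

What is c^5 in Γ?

c^1 = c
c^2 = c·c = u
c^3 = u·c = b
c^4 = b·c = h
c^5 = h·c = f

f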